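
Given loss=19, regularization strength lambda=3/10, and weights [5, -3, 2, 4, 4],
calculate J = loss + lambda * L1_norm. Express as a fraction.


L1 norm = sum(|w|) = 18. J = 19 + 3/10 * 18 = 122/5.

122/5


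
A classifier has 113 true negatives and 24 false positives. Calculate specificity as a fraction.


Specificity = TN / (TN + FP) = 113 / 137 = 113/137.

113/137


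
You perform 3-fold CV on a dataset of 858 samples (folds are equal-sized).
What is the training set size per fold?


Each validation fold has 858/3 = 286 samples. Training set = 858 - 286 = 572.

572


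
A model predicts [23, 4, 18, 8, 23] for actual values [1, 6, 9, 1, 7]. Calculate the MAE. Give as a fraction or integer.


MAE = (1/5) * (|1-23|=22 + |6-4|=2 + |9-18|=9 + |1-8|=7 + |7-23|=16). Sum = 56. MAE = 56/5.

56/5


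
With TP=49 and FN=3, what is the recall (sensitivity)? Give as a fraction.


Recall = TP / (TP + FN) = 49 / 52 = 49/52.

49/52


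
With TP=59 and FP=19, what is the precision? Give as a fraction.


Precision = TP / (TP + FP) = 59 / 78 = 59/78.

59/78


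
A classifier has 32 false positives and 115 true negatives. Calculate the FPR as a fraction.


FPR = FP / (FP + TN) = 32 / 147 = 32/147.

32/147


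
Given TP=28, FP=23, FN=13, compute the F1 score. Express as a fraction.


Precision = 28/51 = 28/51. Recall = 28/41 = 28/41. F1 = 2*P*R/(P+R) = 14/23.

14/23


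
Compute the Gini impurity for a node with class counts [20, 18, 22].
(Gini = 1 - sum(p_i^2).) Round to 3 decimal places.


Total = 60. Proportions: 20/60, 18/60, 22/60. sum(p_i^2) = 0.3356. Gini = 1 - 0.3356 = 0.6644, which rounds to 0.664.

0.664


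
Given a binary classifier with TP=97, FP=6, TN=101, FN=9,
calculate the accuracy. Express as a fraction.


Accuracy = (TP + TN) / (TP + TN + FP + FN) = (97 + 101) / 213 = 66/71.

66/71


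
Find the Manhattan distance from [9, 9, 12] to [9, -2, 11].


d = sum of absolute differences: |9-9|=0 + |9--2|=11 + |12-11|=1 = 12.

12


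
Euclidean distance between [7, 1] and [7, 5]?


d = sqrt(sum of squared differences). (7-7)^2=0, (1-5)^2=16. Sum = 16.

4


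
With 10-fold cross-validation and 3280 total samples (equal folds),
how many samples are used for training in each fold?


Each validation fold has 3280/10 = 328 samples. Training set = 3280 - 328 = 2952.

2952


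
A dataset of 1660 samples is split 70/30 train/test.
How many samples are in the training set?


Test set = 1660 * 30% = 498. Training set = 1660 - 498 = 1162.

1162


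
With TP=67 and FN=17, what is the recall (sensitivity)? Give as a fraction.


Recall = TP / (TP + FN) = 67 / 84 = 67/84.

67/84


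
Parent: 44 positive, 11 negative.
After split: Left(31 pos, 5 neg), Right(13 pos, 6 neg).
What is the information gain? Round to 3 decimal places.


H(parent) = 0.7219. H(left) = 0.5813, H(right) = 0.8997. Weighted = (36/55)*0.5813 + (19/55)*0.8997 = 0.6913. IG = 0.7219 - 0.6913 = 0.0306, which rounds to 0.031.

0.031


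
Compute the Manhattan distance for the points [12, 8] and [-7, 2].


d = sum of absolute differences: |12--7|=19 + |8-2|=6 = 25.

25


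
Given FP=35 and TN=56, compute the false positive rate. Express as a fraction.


FPR = FP / (FP + TN) = 35 / 91 = 5/13.

5/13


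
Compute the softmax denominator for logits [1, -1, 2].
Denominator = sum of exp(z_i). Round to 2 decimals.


Denom = e^1=2.7183 + e^-1=0.3679 + e^2=7.3891. Sum = 10.4753, which rounds to 10.48.

10.48


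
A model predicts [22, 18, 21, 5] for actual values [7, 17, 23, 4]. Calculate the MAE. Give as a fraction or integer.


MAE = (1/4) * (|7-22|=15 + |17-18|=1 + |23-21|=2 + |4-5|=1). Sum = 19. MAE = 19/4.

19/4


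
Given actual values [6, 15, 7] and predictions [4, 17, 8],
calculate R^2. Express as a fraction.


Mean(y) = 28/3. SS_res = 9. SS_tot = 146/3. R^2 = 1 - 9/(146/3) = 119/146.

119/146


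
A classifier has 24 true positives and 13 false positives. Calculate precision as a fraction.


Precision = TP / (TP + FP) = 24 / 37 = 24/37.

24/37


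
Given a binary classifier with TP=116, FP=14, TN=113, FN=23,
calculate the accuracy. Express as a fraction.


Accuracy = (TP + TN) / (TP + TN + FP + FN) = (116 + 113) / 266 = 229/266.

229/266


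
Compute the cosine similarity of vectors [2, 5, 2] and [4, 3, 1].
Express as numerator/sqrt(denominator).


dot = 25. |a|^2 = 33, |b|^2 = 26. cos = 25/sqrt(858).

25/sqrt(858)


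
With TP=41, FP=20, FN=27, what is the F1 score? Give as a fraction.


Precision = 41/61 = 41/61. Recall = 41/68 = 41/68. F1 = 2*P*R/(P+R) = 82/129.

82/129


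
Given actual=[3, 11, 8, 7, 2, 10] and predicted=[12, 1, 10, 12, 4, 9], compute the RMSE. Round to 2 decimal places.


MSE = 35.8333. RMSE = sqrt(35.8333) = 5.99.

5.99


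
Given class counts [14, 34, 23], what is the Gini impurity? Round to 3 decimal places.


Total = 71. Proportions: 14/71, 34/71, 23/71. sum(p_i^2) = 0.3731. Gini = 1 - 0.3731 = 0.6269, which rounds to 0.627.

0.627


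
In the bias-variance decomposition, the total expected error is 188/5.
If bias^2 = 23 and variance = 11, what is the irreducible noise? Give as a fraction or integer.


Total error = bias^2 + variance + irreducible noise. So irreducible noise = 188/5 - 23 - 11 = 18/5.

18/5


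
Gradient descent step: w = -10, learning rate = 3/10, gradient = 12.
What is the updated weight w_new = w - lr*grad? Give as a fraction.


w_new = -10 - 3/10 * 12 = -10 - 18/5 = -68/5.

-68/5


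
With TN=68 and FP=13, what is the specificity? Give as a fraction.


Specificity = TN / (TN + FP) = 68 / 81 = 68/81.

68/81


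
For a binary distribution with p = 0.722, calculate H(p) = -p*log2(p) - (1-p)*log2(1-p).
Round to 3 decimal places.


H = -0.722*log2(0.722) - 0.278*log2(0.278) = 0.853.

0.853


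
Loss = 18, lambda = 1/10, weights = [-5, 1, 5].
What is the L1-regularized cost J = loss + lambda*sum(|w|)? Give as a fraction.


L1 norm = sum(|w|) = 11. J = 18 + 1/10 * 11 = 191/10.

191/10


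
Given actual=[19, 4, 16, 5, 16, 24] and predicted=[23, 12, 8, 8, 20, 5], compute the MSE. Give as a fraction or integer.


MSE = (1/6) * ((19-23)^2=16 + (4-12)^2=64 + (16-8)^2=64 + (5-8)^2=9 + (16-20)^2=16 + (24-5)^2=361). Sum = 530. MSE = 265/3.

265/3


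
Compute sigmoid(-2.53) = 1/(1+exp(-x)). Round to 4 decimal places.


sigma(-2.53) = 1/(1+e^(2.53)) = 1/(1+12.553506) = 1/13.553506 = 0.0738.

0.0738


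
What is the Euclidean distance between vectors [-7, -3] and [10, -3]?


d = sqrt(sum of squared differences). (-7-10)^2=289, (-3--3)^2=0. Sum = 289.

17


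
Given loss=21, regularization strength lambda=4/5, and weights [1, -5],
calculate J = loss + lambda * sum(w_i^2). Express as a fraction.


L2 sq norm = sum(w^2) = 26. J = 21 + 4/5 * 26 = 209/5.

209/5


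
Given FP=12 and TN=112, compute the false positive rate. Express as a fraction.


FPR = FP / (FP + TN) = 12 / 124 = 3/31.

3/31


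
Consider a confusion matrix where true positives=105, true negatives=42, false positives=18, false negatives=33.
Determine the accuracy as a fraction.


Accuracy = (TP + TN) / (TP + TN + FP + FN) = (105 + 42) / 198 = 49/66.

49/66


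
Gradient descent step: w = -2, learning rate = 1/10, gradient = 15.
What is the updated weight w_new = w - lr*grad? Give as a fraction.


w_new = -2 - 1/10 * 15 = -2 - 3/2 = -7/2.

-7/2


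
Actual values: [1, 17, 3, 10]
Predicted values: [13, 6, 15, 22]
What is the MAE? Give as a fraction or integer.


MAE = (1/4) * (|1-13|=12 + |17-6|=11 + |3-15|=12 + |10-22|=12). Sum = 47. MAE = 47/4.

47/4


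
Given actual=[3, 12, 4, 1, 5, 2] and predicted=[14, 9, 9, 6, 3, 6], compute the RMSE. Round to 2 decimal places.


MSE = 33.3333. RMSE = sqrt(33.3333) = 5.77.

5.77


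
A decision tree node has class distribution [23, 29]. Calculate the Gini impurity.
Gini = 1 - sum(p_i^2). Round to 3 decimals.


Total = 52. Proportions: 23/52, 29/52. sum(p_i^2) = 0.5067. Gini = 1 - 0.5067 = 0.4933, which rounds to 0.493.

0.493


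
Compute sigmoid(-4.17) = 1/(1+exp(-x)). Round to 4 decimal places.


sigma(-4.17) = 1/(1+e^(4.17)) = 1/(1+64.715452) = 1/65.715452 = 0.0152.

0.0152


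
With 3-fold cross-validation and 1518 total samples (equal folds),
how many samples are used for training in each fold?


Each validation fold has 1518/3 = 506 samples. Training set = 1518 - 506 = 1012.

1012


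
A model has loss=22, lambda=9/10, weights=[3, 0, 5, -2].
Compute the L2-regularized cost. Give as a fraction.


L2 sq norm = sum(w^2) = 38. J = 22 + 9/10 * 38 = 281/5.

281/5


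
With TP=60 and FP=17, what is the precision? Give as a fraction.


Precision = TP / (TP + FP) = 60 / 77 = 60/77.

60/77


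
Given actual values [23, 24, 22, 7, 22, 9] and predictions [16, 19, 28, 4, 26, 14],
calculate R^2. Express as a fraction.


Mean(y) = 107/6. SS_res = 160. SS_tot = 1769/6. R^2 = 1 - 160/(1769/6) = 809/1769.

809/1769


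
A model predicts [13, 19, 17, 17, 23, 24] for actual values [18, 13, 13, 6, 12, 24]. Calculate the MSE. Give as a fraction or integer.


MSE = (1/6) * ((18-13)^2=25 + (13-19)^2=36 + (13-17)^2=16 + (6-17)^2=121 + (12-23)^2=121 + (24-24)^2=0). Sum = 319. MSE = 319/6.

319/6


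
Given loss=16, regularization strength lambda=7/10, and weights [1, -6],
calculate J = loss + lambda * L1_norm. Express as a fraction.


L1 norm = sum(|w|) = 7. J = 16 + 7/10 * 7 = 209/10.

209/10


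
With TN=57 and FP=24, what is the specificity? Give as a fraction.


Specificity = TN / (TN + FP) = 57 / 81 = 19/27.

19/27


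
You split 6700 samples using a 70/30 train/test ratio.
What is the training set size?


Test set = 6700 * 30% = 2010. Training set = 6700 - 2010 = 4690.

4690


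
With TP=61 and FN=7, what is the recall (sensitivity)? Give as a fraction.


Recall = TP / (TP + FN) = 61 / 68 = 61/68.

61/68


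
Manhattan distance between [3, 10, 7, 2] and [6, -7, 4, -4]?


d = sum of absolute differences: |3-6|=3 + |10--7|=17 + |7-4|=3 + |2--4|=6 = 29.

29


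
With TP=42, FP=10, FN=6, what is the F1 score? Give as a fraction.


Precision = 42/52 = 21/26. Recall = 42/48 = 7/8. F1 = 2*P*R/(P+R) = 21/25.

21/25


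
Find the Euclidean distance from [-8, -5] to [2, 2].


d = sqrt(sum of squared differences). (-8-2)^2=100, (-5-2)^2=49. Sum = 149.

sqrt(149)


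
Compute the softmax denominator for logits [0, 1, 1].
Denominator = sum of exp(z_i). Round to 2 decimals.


Denom = e^0=1.0000 + e^1=2.7183 + e^1=2.7183. Sum = 6.4366, which rounds to 6.44.

6.44


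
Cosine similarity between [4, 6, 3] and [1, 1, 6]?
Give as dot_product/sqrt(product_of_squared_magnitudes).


dot = 28. |a|^2 = 61, |b|^2 = 38. cos = 28/sqrt(2318).

28/sqrt(2318)


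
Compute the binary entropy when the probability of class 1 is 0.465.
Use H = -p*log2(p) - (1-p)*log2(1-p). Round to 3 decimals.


H = -0.465*log2(0.465) - 0.535*log2(0.535) = 0.996.

0.996


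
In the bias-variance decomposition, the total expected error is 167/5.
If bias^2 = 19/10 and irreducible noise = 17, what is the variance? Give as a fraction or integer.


Total error = bias^2 + variance + irreducible noise. So variance = 167/5 - 19/10 - 17 = 29/2.

29/2


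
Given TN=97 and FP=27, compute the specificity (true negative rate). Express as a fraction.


Specificity = TN / (TN + FP) = 97 / 124 = 97/124.

97/124


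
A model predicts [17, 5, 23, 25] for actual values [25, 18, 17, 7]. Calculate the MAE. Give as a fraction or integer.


MAE = (1/4) * (|25-17|=8 + |18-5|=13 + |17-23|=6 + |7-25|=18). Sum = 45. MAE = 45/4.

45/4


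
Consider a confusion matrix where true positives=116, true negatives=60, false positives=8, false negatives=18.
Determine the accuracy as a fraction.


Accuracy = (TP + TN) / (TP + TN + FP + FN) = (116 + 60) / 202 = 88/101.

88/101


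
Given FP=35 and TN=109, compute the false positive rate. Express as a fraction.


FPR = FP / (FP + TN) = 35 / 144 = 35/144.

35/144


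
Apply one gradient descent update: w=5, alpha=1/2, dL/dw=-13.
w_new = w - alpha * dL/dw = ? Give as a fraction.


w_new = 5 - 1/2 * -13 = 5 - -13/2 = 23/2.

23/2


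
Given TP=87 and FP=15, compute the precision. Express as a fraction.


Precision = TP / (TP + FP) = 87 / 102 = 29/34.

29/34


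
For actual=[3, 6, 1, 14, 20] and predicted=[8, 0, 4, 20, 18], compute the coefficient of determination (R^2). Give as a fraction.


Mean(y) = 44/5. SS_res = 110. SS_tot = 1274/5. R^2 = 1 - 110/(1274/5) = 362/637.

362/637


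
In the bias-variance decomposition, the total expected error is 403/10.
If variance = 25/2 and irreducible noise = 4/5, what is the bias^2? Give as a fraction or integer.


Total error = bias^2 + variance + irreducible noise. So bias^2 = 403/10 - 25/2 - 4/5 = 27.

27


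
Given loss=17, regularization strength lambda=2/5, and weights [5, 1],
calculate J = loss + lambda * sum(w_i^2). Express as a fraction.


L2 sq norm = sum(w^2) = 26. J = 17 + 2/5 * 26 = 137/5.

137/5


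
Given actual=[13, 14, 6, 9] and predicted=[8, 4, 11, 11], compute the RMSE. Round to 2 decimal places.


MSE = 38.5000. RMSE = sqrt(38.5000) = 6.20.

6.20


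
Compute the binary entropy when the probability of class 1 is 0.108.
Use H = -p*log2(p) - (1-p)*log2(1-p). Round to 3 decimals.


H = -0.108*log2(0.108) - 0.892*log2(0.892) = 0.494.

0.494


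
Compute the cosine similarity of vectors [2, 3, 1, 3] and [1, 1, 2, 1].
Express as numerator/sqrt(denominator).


dot = 10. |a|^2 = 23, |b|^2 = 7. cos = 10/sqrt(161).

10/sqrt(161)


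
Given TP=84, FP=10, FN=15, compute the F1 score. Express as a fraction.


Precision = 84/94 = 42/47. Recall = 84/99 = 28/33. F1 = 2*P*R/(P+R) = 168/193.

168/193


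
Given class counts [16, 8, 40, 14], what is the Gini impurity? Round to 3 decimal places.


Total = 78. Proportions: 16/78, 8/78, 40/78, 14/78. sum(p_i^2) = 0.3478. Gini = 1 - 0.3478 = 0.6522, which rounds to 0.652.

0.652


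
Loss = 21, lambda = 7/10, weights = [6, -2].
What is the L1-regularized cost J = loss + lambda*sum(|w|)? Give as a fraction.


L1 norm = sum(|w|) = 8. J = 21 + 7/10 * 8 = 133/5.

133/5


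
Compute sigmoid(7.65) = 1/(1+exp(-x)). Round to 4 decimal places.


sigma(7.65) = 1/(1+e^(-7.65)) = 1/(1+0.000476) = 1/1.000476 = 0.9995.

0.9995


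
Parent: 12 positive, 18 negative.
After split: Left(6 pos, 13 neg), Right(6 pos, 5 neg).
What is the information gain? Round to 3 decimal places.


H(parent) = 0.9710. H(left) = 0.8997, H(right) = 0.9940. Weighted = (19/30)*0.8997 + (11/30)*0.9940 = 0.9343. IG = 0.9710 - 0.9343 = 0.0367, which rounds to 0.037.

0.037


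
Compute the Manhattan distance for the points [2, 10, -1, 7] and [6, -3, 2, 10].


d = sum of absolute differences: |2-6|=4 + |10--3|=13 + |-1-2|=3 + |7-10|=3 = 23.

23


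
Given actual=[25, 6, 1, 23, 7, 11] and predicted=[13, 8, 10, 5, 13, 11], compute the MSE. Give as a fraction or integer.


MSE = (1/6) * ((25-13)^2=144 + (6-8)^2=4 + (1-10)^2=81 + (23-5)^2=324 + (7-13)^2=36 + (11-11)^2=0). Sum = 589. MSE = 589/6.

589/6


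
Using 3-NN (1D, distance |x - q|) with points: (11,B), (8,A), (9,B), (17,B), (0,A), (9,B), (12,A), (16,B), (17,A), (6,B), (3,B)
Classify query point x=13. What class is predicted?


Distances: |11-13|=2, |8-13|=5, |9-13|=4, |17-13|=4, |0-13|=13, |9-13|=4, |12-13|=1, |16-13|=3, |17-13|=4, |6-13|=7, |3-13|=10. 3 nearest: (12,A), (11,B), (16,B). Counts: {'A': 1, 'B': 2}. Majority class: B.

B


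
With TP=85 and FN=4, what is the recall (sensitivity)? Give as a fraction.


Recall = TP / (TP + FN) = 85 / 89 = 85/89.

85/89


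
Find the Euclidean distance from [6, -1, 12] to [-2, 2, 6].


d = sqrt(sum of squared differences). (6--2)^2=64, (-1-2)^2=9, (12-6)^2=36. Sum = 109.

sqrt(109)


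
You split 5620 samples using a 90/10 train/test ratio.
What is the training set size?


Test set = 5620 * 10% = 562. Training set = 5620 - 562 = 5058.

5058


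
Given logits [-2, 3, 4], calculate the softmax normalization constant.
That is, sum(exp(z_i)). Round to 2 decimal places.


Denom = e^-2=0.1353 + e^3=20.0855 + e^4=54.5982. Sum = 74.8190, which rounds to 74.82.

74.82


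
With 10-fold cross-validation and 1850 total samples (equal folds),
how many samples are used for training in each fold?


Each validation fold has 1850/10 = 185 samples. Training set = 1850 - 185 = 1665.

1665


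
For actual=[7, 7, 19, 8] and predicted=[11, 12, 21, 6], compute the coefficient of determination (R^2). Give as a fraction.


Mean(y) = 41/4. SS_res = 49. SS_tot = 411/4. R^2 = 1 - 49/(411/4) = 215/411.

215/411


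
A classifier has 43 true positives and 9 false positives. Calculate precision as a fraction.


Precision = TP / (TP + FP) = 43 / 52 = 43/52.

43/52


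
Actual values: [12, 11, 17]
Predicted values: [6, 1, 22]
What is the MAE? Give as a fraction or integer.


MAE = (1/3) * (|12-6|=6 + |11-1|=10 + |17-22|=5). Sum = 21. MAE = 7.

7


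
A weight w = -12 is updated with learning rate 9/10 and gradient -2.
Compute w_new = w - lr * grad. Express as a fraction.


w_new = -12 - 9/10 * -2 = -12 - -9/5 = -51/5.

-51/5


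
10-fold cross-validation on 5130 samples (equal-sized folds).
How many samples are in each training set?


Each validation fold has 5130/10 = 513 samples. Training set = 5130 - 513 = 4617.

4617


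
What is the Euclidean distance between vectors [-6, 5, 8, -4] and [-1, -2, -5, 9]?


d = sqrt(sum of squared differences). (-6--1)^2=25, (5--2)^2=49, (8--5)^2=169, (-4-9)^2=169. Sum = 412.

sqrt(412)


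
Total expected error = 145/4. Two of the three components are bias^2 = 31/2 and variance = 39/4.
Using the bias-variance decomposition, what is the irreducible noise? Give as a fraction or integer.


Total error = bias^2 + variance + irreducible noise. So irreducible noise = 145/4 - 31/2 - 39/4 = 11.

11


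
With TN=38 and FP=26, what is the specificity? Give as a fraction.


Specificity = TN / (TN + FP) = 38 / 64 = 19/32.

19/32


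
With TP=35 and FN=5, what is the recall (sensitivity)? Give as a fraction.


Recall = TP / (TP + FN) = 35 / 40 = 7/8.

7/8


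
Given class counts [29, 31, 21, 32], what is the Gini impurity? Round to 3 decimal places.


Total = 113. Proportions: 29/113, 31/113, 21/113, 32/113. sum(p_i^2) = 0.2559. Gini = 1 - 0.2559 = 0.7441, which rounds to 0.744.

0.744


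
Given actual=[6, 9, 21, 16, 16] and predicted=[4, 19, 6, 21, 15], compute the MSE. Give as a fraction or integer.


MSE = (1/5) * ((6-4)^2=4 + (9-19)^2=100 + (21-6)^2=225 + (16-21)^2=25 + (16-15)^2=1). Sum = 355. MSE = 71.

71


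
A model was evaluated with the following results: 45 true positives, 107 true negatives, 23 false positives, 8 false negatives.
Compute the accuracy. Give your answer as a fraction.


Accuracy = (TP + TN) / (TP + TN + FP + FN) = (45 + 107) / 183 = 152/183.

152/183


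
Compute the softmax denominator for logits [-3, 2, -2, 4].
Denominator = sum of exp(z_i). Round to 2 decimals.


Denom = e^-3=0.0498 + e^2=7.3891 + e^-2=0.1353 + e^4=54.5982. Sum = 62.1724, which rounds to 62.17.

62.17


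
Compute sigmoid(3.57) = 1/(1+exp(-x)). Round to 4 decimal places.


sigma(3.57) = 1/(1+e^(-3.57)) = 1/(1+0.028156) = 1/1.028156 = 0.9726.

0.9726


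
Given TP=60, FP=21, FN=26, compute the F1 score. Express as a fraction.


Precision = 60/81 = 20/27. Recall = 60/86 = 30/43. F1 = 2*P*R/(P+R) = 120/167.

120/167


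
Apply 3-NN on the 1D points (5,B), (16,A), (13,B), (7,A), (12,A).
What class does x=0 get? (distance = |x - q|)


Distances: |5-0|=5, |16-0|=16, |13-0|=13, |7-0|=7, |12-0|=12. 3 nearest: (5,B), (7,A), (12,A). Counts: {'B': 1, 'A': 2}. Majority class: A.

A


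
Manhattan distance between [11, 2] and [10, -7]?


d = sum of absolute differences: |11-10|=1 + |2--7|=9 = 10.

10


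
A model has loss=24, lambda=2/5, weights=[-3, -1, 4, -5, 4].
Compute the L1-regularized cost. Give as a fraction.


L1 norm = sum(|w|) = 17. J = 24 + 2/5 * 17 = 154/5.

154/5


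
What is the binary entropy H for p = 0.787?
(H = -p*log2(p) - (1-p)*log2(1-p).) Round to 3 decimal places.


H = -0.787*log2(0.787) - 0.213*log2(0.213) = 0.747.

0.747


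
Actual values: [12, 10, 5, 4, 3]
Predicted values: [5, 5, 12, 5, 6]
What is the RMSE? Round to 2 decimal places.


MSE = 26.6000. RMSE = sqrt(26.6000) = 5.16.

5.16


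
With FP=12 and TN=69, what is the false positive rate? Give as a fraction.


FPR = FP / (FP + TN) = 12 / 81 = 4/27.

4/27


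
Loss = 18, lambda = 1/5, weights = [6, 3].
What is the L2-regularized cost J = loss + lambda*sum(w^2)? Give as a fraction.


L2 sq norm = sum(w^2) = 45. J = 18 + 1/5 * 45 = 27.

27


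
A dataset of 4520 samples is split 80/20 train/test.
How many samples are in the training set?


Test set = 4520 * 20% = 904. Training set = 4520 - 904 = 3616.

3616


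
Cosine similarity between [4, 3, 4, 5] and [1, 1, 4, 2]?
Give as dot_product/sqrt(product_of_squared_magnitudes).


dot = 33. |a|^2 = 66, |b|^2 = 22. cos = 33/sqrt(1452).

33/sqrt(1452)


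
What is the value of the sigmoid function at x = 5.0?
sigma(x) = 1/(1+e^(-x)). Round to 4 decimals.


sigma(5.0) = 1/(1+e^(-5.0)) = 1/(1+0.006738) = 1/1.006738 = 0.9933.

0.9933


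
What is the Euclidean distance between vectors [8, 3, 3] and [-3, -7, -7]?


d = sqrt(sum of squared differences). (8--3)^2=121, (3--7)^2=100, (3--7)^2=100. Sum = 321.

sqrt(321)


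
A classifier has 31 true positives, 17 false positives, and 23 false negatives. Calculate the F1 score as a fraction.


Precision = 31/48 = 31/48. Recall = 31/54 = 31/54. F1 = 2*P*R/(P+R) = 31/51.

31/51


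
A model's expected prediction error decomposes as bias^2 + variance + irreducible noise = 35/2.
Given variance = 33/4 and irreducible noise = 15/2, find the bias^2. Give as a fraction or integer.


Total error = bias^2 + variance + irreducible noise. So bias^2 = 35/2 - 33/4 - 15/2 = 7/4.

7/4


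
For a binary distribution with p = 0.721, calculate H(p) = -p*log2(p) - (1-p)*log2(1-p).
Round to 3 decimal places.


H = -0.721*log2(0.721) - 0.279*log2(0.279) = 0.854.

0.854


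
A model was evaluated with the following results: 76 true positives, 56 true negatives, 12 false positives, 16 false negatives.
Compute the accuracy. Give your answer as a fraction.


Accuracy = (TP + TN) / (TP + TN + FP + FN) = (76 + 56) / 160 = 33/40.

33/40


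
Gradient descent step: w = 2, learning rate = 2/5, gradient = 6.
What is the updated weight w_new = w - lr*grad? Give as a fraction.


w_new = 2 - 2/5 * 6 = 2 - 12/5 = -2/5.

-2/5


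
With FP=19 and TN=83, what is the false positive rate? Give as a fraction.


FPR = FP / (FP + TN) = 19 / 102 = 19/102.

19/102


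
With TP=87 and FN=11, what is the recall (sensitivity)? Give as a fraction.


Recall = TP / (TP + FN) = 87 / 98 = 87/98.

87/98


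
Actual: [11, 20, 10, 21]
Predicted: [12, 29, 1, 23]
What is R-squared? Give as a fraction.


Mean(y) = 31/2. SS_res = 167. SS_tot = 101. R^2 = 1 - 167/(101) = -66/101.

-66/101


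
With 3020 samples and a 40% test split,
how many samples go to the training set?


Test set = 3020 * 40% = 1208. Training set = 3020 - 1208 = 1812.

1812


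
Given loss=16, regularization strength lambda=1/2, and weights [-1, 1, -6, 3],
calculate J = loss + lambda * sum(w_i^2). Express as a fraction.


L2 sq norm = sum(w^2) = 47. J = 16 + 1/2 * 47 = 79/2.

79/2


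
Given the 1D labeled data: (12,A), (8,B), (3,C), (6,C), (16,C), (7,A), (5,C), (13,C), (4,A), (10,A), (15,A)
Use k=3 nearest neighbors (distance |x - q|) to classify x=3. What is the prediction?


Distances: |12-3|=9, |8-3|=5, |3-3|=0, |6-3|=3, |16-3|=13, |7-3|=4, |5-3|=2, |13-3|=10, |4-3|=1, |10-3|=7, |15-3|=12. 3 nearest: (3,C), (4,A), (5,C). Counts: {'C': 2, 'A': 1}. Majority class: C.

C


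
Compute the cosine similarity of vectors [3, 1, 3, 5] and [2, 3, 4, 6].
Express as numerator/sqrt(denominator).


dot = 51. |a|^2 = 44, |b|^2 = 65. cos = 51/sqrt(2860).

51/sqrt(2860)


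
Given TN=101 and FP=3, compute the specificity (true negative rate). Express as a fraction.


Specificity = TN / (TN + FP) = 101 / 104 = 101/104.

101/104


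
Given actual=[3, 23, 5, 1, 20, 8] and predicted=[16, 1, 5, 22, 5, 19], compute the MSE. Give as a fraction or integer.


MSE = (1/6) * ((3-16)^2=169 + (23-1)^2=484 + (5-5)^2=0 + (1-22)^2=441 + (20-5)^2=225 + (8-19)^2=121). Sum = 1440. MSE = 240.

240


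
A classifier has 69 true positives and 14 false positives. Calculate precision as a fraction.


Precision = TP / (TP + FP) = 69 / 83 = 69/83.

69/83


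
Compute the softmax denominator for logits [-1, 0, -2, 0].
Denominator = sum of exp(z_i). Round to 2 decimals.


Denom = e^-1=0.3679 + e^0=1.0000 + e^-2=0.1353 + e^0=1.0000. Sum = 2.5032, which rounds to 2.50.

2.50


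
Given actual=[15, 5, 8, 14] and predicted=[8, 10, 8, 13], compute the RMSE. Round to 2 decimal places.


MSE = 18.7500. RMSE = sqrt(18.7500) = 4.33.

4.33


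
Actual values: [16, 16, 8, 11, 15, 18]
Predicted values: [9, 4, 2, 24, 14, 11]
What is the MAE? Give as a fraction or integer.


MAE = (1/6) * (|16-9|=7 + |16-4|=12 + |8-2|=6 + |11-24|=13 + |15-14|=1 + |18-11|=7). Sum = 46. MAE = 23/3.

23/3


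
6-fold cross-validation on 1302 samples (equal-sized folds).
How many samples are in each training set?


Each validation fold has 1302/6 = 217 samples. Training set = 1302 - 217 = 1085.

1085


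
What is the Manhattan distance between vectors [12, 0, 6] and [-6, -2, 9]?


d = sum of absolute differences: |12--6|=18 + |0--2|=2 + |6-9|=3 = 23.

23


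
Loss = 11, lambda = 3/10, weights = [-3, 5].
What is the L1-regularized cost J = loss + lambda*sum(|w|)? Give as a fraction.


L1 norm = sum(|w|) = 8. J = 11 + 3/10 * 8 = 67/5.

67/5


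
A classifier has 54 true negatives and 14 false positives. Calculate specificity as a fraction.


Specificity = TN / (TN + FP) = 54 / 68 = 27/34.

27/34


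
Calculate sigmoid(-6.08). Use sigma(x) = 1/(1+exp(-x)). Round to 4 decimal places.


sigma(-6.08) = 1/(1+e^(6.08)) = 1/(1+437.029195) = 1/438.029195 = 0.0023.

0.0023


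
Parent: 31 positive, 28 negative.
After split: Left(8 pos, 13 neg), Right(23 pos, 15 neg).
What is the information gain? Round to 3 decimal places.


H(parent) = 0.9981. H(left) = 0.9587, H(right) = 0.9678. Weighted = (21/59)*0.9587 + (38/59)*0.9678 = 0.9646. IG = 0.9981 - 0.9646 = 0.0335, which rounds to 0.034.

0.034


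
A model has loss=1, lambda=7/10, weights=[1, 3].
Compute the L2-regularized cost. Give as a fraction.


L2 sq norm = sum(w^2) = 10. J = 1 + 7/10 * 10 = 8.

8


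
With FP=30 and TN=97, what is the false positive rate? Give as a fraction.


FPR = FP / (FP + TN) = 30 / 127 = 30/127.

30/127


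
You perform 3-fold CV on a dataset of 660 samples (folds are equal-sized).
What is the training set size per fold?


Each validation fold has 660/3 = 220 samples. Training set = 660 - 220 = 440.

440


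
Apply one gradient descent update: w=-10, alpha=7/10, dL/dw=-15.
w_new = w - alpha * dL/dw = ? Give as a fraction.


w_new = -10 - 7/10 * -15 = -10 - -21/2 = 1/2.

1/2


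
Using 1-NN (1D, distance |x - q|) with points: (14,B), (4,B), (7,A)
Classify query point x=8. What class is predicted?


Distances: |14-8|=6, |4-8|=4, |7-8|=1. 1 nearest: (7,A). Counts: {'A': 1}. Majority class: A.

A


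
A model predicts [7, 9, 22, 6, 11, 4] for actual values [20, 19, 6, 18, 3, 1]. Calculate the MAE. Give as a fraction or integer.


MAE = (1/6) * (|20-7|=13 + |19-9|=10 + |6-22|=16 + |18-6|=12 + |3-11|=8 + |1-4|=3). Sum = 62. MAE = 31/3.

31/3


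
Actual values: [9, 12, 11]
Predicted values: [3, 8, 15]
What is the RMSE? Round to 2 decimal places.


MSE = 22.6667. RMSE = sqrt(22.6667) = 4.76.

4.76


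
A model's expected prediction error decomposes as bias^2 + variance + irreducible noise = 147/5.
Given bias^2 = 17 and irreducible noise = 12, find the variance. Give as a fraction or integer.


Total error = bias^2 + variance + irreducible noise. So variance = 147/5 - 17 - 12 = 2/5.

2/5


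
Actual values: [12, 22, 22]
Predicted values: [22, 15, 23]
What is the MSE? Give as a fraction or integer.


MSE = (1/3) * ((12-22)^2=100 + (22-15)^2=49 + (22-23)^2=1). Sum = 150. MSE = 50.

50


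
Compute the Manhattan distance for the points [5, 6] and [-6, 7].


d = sum of absolute differences: |5--6|=11 + |6-7|=1 = 12.

12


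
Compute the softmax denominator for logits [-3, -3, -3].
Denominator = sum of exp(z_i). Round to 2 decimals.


Denom = e^-3=0.0498 + e^-3=0.0498 + e^-3=0.0498. Sum = 0.1494, which rounds to 0.15.

0.15


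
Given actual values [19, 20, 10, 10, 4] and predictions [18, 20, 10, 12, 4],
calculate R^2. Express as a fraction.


Mean(y) = 63/5. SS_res = 5. SS_tot = 916/5. R^2 = 1 - 5/(916/5) = 891/916.

891/916


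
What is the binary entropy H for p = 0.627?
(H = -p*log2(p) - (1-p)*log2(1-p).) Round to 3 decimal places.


H = -0.627*log2(0.627) - 0.373*log2(0.373) = 0.953.

0.953


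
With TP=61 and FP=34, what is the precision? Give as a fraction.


Precision = TP / (TP + FP) = 61 / 95 = 61/95.

61/95


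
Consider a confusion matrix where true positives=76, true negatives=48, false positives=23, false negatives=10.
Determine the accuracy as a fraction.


Accuracy = (TP + TN) / (TP + TN + FP + FN) = (76 + 48) / 157 = 124/157.

124/157


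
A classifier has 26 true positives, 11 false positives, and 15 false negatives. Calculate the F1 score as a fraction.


Precision = 26/37 = 26/37. Recall = 26/41 = 26/41. F1 = 2*P*R/(P+R) = 2/3.

2/3


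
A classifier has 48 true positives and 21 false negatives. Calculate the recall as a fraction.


Recall = TP / (TP + FN) = 48 / 69 = 16/23.

16/23


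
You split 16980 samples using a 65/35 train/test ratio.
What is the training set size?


Test set = 16980 * 35% = 5943. Training set = 16980 - 5943 = 11037.

11037


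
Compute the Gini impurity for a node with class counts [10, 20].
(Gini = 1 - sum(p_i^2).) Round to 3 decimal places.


Total = 30. Proportions: 10/30, 20/30. sum(p_i^2) = 0.5556. Gini = 1 - 0.5556 = 0.4444, which rounds to 0.444.

0.444


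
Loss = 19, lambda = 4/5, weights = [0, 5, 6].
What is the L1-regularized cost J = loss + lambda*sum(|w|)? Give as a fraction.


L1 norm = sum(|w|) = 11. J = 19 + 4/5 * 11 = 139/5.

139/5


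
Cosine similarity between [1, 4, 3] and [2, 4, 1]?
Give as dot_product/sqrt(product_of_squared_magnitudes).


dot = 21. |a|^2 = 26, |b|^2 = 21. cos = 21/sqrt(546).

21/sqrt(546)


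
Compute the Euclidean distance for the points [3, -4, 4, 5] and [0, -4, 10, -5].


d = sqrt(sum of squared differences). (3-0)^2=9, (-4--4)^2=0, (4-10)^2=36, (5--5)^2=100. Sum = 145.

sqrt(145)


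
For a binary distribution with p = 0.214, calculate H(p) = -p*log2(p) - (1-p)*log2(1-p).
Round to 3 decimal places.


H = -0.214*log2(0.214) - 0.786*log2(0.786) = 0.749.

0.749


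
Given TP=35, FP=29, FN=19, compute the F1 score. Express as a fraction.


Precision = 35/64 = 35/64. Recall = 35/54 = 35/54. F1 = 2*P*R/(P+R) = 35/59.

35/59


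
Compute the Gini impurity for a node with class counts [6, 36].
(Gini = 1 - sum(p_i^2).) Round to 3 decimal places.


Total = 42. Proportions: 6/42, 36/42. sum(p_i^2) = 0.7551. Gini = 1 - 0.7551 = 0.2449, which rounds to 0.245.

0.245


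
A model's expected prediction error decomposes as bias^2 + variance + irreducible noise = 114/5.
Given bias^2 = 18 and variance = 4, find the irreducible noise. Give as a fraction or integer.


Total error = bias^2 + variance + irreducible noise. So irreducible noise = 114/5 - 18 - 4 = 4/5.

4/5


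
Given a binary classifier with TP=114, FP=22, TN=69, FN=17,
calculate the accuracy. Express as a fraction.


Accuracy = (TP + TN) / (TP + TN + FP + FN) = (114 + 69) / 222 = 61/74.

61/74


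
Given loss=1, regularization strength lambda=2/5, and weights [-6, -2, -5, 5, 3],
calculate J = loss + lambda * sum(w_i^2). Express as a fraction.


L2 sq norm = sum(w^2) = 99. J = 1 + 2/5 * 99 = 203/5.

203/5


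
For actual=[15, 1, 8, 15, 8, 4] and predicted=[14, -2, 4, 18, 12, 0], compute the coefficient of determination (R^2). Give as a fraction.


Mean(y) = 17/2. SS_res = 67. SS_tot = 323/2. R^2 = 1 - 67/(323/2) = 189/323.

189/323


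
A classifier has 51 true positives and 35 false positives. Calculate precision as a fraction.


Precision = TP / (TP + FP) = 51 / 86 = 51/86.

51/86


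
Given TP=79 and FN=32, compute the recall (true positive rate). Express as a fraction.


Recall = TP / (TP + FN) = 79 / 111 = 79/111.

79/111


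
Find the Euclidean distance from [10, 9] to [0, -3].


d = sqrt(sum of squared differences). (10-0)^2=100, (9--3)^2=144. Sum = 244.

sqrt(244)


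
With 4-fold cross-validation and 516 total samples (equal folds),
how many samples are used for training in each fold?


Each validation fold has 516/4 = 129 samples. Training set = 516 - 129 = 387.

387


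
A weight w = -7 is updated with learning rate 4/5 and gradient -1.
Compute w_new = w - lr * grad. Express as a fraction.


w_new = -7 - 4/5 * -1 = -7 - -4/5 = -31/5.

-31/5


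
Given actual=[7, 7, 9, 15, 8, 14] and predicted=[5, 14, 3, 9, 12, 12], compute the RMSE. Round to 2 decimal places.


MSE = 24.1667. RMSE = sqrt(24.1667) = 4.92.

4.92


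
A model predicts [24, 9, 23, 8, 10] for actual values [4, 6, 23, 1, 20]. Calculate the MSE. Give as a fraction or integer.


MSE = (1/5) * ((4-24)^2=400 + (6-9)^2=9 + (23-23)^2=0 + (1-8)^2=49 + (20-10)^2=100). Sum = 558. MSE = 558/5.

558/5


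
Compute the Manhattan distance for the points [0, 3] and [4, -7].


d = sum of absolute differences: |0-4|=4 + |3--7|=10 = 14.

14


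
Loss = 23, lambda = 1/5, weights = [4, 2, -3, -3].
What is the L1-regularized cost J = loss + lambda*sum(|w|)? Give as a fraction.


L1 norm = sum(|w|) = 12. J = 23 + 1/5 * 12 = 127/5.

127/5


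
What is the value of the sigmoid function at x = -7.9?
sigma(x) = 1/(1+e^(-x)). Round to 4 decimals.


sigma(-7.9) = 1/(1+e^(7.9)) = 1/(1+2697.282328) = 1/2698.282328 = 0.0004.

0.0004


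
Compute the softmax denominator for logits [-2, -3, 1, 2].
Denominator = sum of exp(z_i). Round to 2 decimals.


Denom = e^-2=0.1353 + e^-3=0.0498 + e^1=2.7183 + e^2=7.3891. Sum = 10.2925, which rounds to 10.29.

10.29


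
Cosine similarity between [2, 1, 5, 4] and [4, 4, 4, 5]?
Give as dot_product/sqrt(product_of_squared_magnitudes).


dot = 52. |a|^2 = 46, |b|^2 = 73. cos = 52/sqrt(3358).

52/sqrt(3358)


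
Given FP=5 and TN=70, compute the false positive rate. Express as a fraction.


FPR = FP / (FP + TN) = 5 / 75 = 1/15.

1/15


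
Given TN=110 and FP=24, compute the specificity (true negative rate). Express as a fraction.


Specificity = TN / (TN + FP) = 110 / 134 = 55/67.

55/67


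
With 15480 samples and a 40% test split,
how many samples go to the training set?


Test set = 15480 * 40% = 6192. Training set = 15480 - 6192 = 9288.

9288


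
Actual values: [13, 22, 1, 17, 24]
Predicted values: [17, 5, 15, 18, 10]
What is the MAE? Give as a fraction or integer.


MAE = (1/5) * (|13-17|=4 + |22-5|=17 + |1-15|=14 + |17-18|=1 + |24-10|=14). Sum = 50. MAE = 10.

10


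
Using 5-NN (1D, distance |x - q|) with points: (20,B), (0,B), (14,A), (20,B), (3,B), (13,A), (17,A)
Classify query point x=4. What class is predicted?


Distances: |20-4|=16, |0-4|=4, |14-4|=10, |20-4|=16, |3-4|=1, |13-4|=9, |17-4|=13. 5 nearest: (3,B), (0,B), (13,A), (14,A), (17,A). Counts: {'B': 2, 'A': 3}. Majority class: A.

A


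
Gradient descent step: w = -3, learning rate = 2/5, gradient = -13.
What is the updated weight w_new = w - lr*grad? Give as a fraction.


w_new = -3 - 2/5 * -13 = -3 - -26/5 = 11/5.

11/5


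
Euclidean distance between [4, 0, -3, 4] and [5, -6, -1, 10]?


d = sqrt(sum of squared differences). (4-5)^2=1, (0--6)^2=36, (-3--1)^2=4, (4-10)^2=36. Sum = 77.

sqrt(77)


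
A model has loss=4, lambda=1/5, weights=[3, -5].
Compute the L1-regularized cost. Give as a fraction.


L1 norm = sum(|w|) = 8. J = 4 + 1/5 * 8 = 28/5.

28/5


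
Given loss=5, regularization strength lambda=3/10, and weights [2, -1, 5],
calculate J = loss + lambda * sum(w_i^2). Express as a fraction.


L2 sq norm = sum(w^2) = 30. J = 5 + 3/10 * 30 = 14.

14


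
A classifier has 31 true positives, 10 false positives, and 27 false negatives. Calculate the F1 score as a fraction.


Precision = 31/41 = 31/41. Recall = 31/58 = 31/58. F1 = 2*P*R/(P+R) = 62/99.

62/99


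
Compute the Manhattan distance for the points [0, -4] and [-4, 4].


d = sum of absolute differences: |0--4|=4 + |-4-4|=8 = 12.

12


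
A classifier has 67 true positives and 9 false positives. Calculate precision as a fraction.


Precision = TP / (TP + FP) = 67 / 76 = 67/76.

67/76


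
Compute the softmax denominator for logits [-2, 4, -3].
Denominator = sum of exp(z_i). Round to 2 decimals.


Denom = e^-2=0.1353 + e^4=54.5982 + e^-3=0.0498. Sum = 54.7833, which rounds to 54.78.

54.78


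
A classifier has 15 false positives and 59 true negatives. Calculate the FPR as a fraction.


FPR = FP / (FP + TN) = 15 / 74 = 15/74.

15/74


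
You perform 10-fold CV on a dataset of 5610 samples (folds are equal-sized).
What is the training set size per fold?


Each validation fold has 5610/10 = 561 samples. Training set = 5610 - 561 = 5049.

5049


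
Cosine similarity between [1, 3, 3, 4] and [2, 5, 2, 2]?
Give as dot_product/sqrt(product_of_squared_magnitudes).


dot = 31. |a|^2 = 35, |b|^2 = 37. cos = 31/sqrt(1295).

31/sqrt(1295)


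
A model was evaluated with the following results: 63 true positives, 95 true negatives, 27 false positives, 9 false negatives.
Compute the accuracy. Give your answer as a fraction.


Accuracy = (TP + TN) / (TP + TN + FP + FN) = (63 + 95) / 194 = 79/97.

79/97


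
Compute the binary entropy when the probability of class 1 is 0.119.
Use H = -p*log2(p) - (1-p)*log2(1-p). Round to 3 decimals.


H = -0.119*log2(0.119) - 0.881*log2(0.881) = 0.526.

0.526


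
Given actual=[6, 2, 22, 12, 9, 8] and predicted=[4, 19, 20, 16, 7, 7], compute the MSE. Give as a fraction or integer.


MSE = (1/6) * ((6-4)^2=4 + (2-19)^2=289 + (22-20)^2=4 + (12-16)^2=16 + (9-7)^2=4 + (8-7)^2=1). Sum = 318. MSE = 53.

53


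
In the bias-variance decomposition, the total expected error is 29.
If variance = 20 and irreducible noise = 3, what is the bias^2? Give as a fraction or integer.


Total error = bias^2 + variance + irreducible noise. So bias^2 = 29 - 20 - 3 = 6.

6


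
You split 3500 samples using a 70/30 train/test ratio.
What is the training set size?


Test set = 3500 * 30% = 1050. Training set = 3500 - 1050 = 2450.

2450


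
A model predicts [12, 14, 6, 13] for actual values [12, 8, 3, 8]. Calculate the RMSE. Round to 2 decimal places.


MSE = 17.5000. RMSE = sqrt(17.5000) = 4.18.

4.18


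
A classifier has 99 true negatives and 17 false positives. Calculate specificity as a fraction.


Specificity = TN / (TN + FP) = 99 / 116 = 99/116.

99/116


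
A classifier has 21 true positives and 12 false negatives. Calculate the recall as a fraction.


Recall = TP / (TP + FN) = 21 / 33 = 7/11.

7/11
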